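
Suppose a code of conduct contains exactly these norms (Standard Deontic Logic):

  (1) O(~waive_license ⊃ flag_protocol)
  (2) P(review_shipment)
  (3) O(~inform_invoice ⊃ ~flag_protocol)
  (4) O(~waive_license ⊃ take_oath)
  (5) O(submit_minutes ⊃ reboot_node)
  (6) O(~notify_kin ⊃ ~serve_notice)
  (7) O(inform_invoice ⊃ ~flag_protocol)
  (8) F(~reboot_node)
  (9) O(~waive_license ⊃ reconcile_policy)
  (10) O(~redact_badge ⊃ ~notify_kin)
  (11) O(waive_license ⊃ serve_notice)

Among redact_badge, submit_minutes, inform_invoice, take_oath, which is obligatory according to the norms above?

Premises 3 and 7 cover both cases: O(~inform_invoice ⊃ ~flag_protocol) and O(inform_invoice ⊃ ~flag_protocol). Since ~inform_invoice ∨ inform_invoice is a tautology, O(~flag_protocol) follows.
Premise 1, O(~waive_license ⊃ flag_protocol), contraposes to O(~flag_protocol ⊃ waive_license); with O(~flag_protocol) we get O(waive_license).
Applying K to premise 11 (O(waive_license ⊃ serve_notice)) and O(waive_license) yields O(serve_notice).
The contrapositive of premise 6 (O(~notify_kin ⊃ ~serve_notice)) is O(serve_notice ⊃ notify_kin), and O(serve_notice) is already established, so O(notify_kin).
The contrapositive of premise 10 (O(~redact_badge ⊃ ~notify_kin)) is O(notify_kin ⊃ redact_badge), and O(notify_kin) is already established, so O(redact_badge).
So O(redact_badge) holds — redact_badge is obligatory. None of the other listed options is made obligatory by any chain of premises.

redact_badge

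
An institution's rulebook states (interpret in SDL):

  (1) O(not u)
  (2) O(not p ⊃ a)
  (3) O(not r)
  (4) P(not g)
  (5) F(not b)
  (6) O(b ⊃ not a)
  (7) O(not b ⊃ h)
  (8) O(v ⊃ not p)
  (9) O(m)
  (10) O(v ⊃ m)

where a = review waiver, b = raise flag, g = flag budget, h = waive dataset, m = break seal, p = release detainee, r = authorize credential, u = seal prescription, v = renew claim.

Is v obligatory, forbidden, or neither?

F(not b) at premise 5 means O(b).
Applying K to premise 6 (O(b ⊃ not a)) and O(b) yields O(not a).
Premise 2, O(not p ⊃ a), contraposes to O(not a ⊃ p); with O(not a) we get O(p).
Premise 8 is O(v ⊃ not p); contrapositively O(p ⊃ not v). Since O(p) holds, K gives O(not v).
Premises 1, 3, 4, 7, 9, 10 do not contribute to this derivation.
Thus O(not v), which is F(v): v is forbidden.

Forbidden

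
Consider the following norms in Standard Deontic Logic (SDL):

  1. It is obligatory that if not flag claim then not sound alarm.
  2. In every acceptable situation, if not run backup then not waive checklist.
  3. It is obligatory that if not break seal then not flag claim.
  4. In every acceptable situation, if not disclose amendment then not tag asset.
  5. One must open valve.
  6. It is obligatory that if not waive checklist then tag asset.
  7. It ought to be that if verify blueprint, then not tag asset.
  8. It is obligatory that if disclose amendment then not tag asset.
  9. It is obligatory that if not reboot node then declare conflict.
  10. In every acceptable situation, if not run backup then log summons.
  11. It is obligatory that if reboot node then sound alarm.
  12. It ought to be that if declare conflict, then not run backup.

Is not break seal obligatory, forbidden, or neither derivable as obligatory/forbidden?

Forbidden

Premises 8 and 4 are O(disclose_amendment → ¬tag_asset) and O(¬disclose_amendment → ¬tag_asset); every ideal world satisfies disclose_amendment or ¬disclose_amendment, so in either case ¬tag_asset holds — hence O(¬tag_asset).
Premise 6, O(¬waive_checklist → tag_asset), contraposes to O(¬tag_asset → waive_checklist); with O(¬tag_asset) we get O(waive_checklist).
Premise 2, O(¬run_backup → ¬waive_checklist), contraposes to O(waive_checklist → run_backup); with O(waive_checklist) we get O(run_backup).
Premise 12 is O(declare_conflict → ¬run_backup); contrapositively O(run_backup → ¬declare_conflict). Since O(run_backup) holds, K gives O(¬declare_conflict).
Premise 9 is O(¬reboot_node → declare_conflict); contrapositively O(¬declare_conflict → reboot_node). Since O(¬declare_conflict) holds, K gives O(reboot_node).
Premise 11 is O(reboot_node → sound_alarm); since O(reboot_node), deontic closure gives O(sound_alarm).
The contrapositive of premise 1 (O(¬flag_claim → ¬sound_alarm)) is O(sound_alarm → flag_claim), and O(sound_alarm) is already established, so O(flag_claim).
The contrapositive of premise 3 (O(¬break_seal → ¬flag_claim)) is O(flag_claim → break_seal), and O(flag_claim) is already established, so O(break_seal).
Premises 5, 7, 10 do not contribute to this derivation.
Thus O(break_seal), which is F(¬break_seal): ¬break_seal is forbidden.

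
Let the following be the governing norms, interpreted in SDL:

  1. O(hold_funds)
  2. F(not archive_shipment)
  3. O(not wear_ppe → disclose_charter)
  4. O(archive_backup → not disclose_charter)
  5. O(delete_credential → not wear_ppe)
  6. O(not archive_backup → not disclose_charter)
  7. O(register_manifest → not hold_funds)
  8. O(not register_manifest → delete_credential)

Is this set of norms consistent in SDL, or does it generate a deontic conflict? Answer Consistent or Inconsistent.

Premises 4 and 6 are O(archive_backup → not disclose_charter) and O(not archive_backup → not disclose_charter); every ideal world satisfies archive_backup or not archive_backup, so in either case not disclose_charter holds — hence O(not disclose_charter).
Premise 3 is O(not wear_ppe → disclose_charter); contrapositively O(not disclose_charter → wear_ppe). Since O(not disclose_charter) holds, K gives O(wear_ppe).
The contrapositive of premise 5 (O(delete_credential → not wear_ppe)) is O(wear_ppe → not delete_credential), and O(wear_ppe) is already established, so O(not delete_credential).
Premise 8, O(not register_manifest → delete_credential), contraposes to O(not delete_credential → register_manifest); with O(not delete_credential) we get O(register_manifest).
With premise 7, O(register_manifest → not hold_funds), the K-axiom yields O(not hold_funds).
But premise 1 directly asserts O(hold_funds).
We now have both O(not hold_funds) and O(hold_funds) — hold_funds is simultaneously obligatory and forbidden, violating the D-axiom.

Inconsistent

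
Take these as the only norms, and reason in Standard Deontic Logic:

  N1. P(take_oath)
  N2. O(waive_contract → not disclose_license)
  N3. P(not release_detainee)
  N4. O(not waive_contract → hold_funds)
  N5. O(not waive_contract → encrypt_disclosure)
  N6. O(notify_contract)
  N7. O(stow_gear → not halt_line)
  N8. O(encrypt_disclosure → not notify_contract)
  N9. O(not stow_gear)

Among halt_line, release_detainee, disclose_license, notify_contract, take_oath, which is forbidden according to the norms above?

From premise 6 we have O(notify_contract).
Premise 8, O(encrypt_disclosure → not notify_contract), contraposes to O(notify_contract → not encrypt_disclosure); with O(notify_contract) we get O(not encrypt_disclosure).
Premise 5 is O(not waive_contract → encrypt_disclosure); contrapositively O(not encrypt_disclosure → waive_contract). Since O(not encrypt_disclosure) holds, K gives O(waive_contract).
From O(waive_contract) and premise 2, O(waive_contract → not disclose_license), we obtain O(not disclose_license).
So O(not disclose_license) holds, i.e. disclose_license is forbidden. None of the other listed options is forbidden under the premises.

disclose_license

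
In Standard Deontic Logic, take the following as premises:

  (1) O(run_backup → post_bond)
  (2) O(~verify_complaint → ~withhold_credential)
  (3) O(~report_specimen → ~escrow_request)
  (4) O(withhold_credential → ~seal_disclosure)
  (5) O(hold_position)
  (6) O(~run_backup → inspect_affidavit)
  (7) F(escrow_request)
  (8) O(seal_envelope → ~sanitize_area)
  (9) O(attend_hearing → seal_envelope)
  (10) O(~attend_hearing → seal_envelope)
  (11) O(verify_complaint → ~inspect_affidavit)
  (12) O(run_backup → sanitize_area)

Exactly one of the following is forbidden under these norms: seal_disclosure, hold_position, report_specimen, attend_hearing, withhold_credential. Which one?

withhold_credential

Premises 9 and 10 cover both cases: O(attend_hearing → seal_envelope) and O(~attend_hearing → seal_envelope). Since attend_hearing ∨ ~attend_hearing is a tautology, O(seal_envelope) follows.
Applying K to premise 8 (O(seal_envelope → ~sanitize_area)) and O(seal_envelope) yields O(~sanitize_area).
The contrapositive of premise 12 (O(run_backup → sanitize_area)) is O(~sanitize_area → ~run_backup), and O(~sanitize_area) is already established, so O(~run_backup).
From O(~run_backup) and premise 6, O(~run_backup → inspect_affidavit), we obtain O(inspect_affidavit).
Premise 11 is O(verify_complaint → ~inspect_affidavit); contrapositively O(inspect_affidavit → ~verify_complaint). Since O(inspect_affidavit) holds, K gives O(~verify_complaint).
Premise 2 is O(~verify_complaint → ~withhold_credential); since O(~verify_complaint), deontic closure gives O(~withhold_credential).
So O(~withhold_credential) holds, i.e. withhold_credential is forbidden. None of the other listed options is forbidden under the premises.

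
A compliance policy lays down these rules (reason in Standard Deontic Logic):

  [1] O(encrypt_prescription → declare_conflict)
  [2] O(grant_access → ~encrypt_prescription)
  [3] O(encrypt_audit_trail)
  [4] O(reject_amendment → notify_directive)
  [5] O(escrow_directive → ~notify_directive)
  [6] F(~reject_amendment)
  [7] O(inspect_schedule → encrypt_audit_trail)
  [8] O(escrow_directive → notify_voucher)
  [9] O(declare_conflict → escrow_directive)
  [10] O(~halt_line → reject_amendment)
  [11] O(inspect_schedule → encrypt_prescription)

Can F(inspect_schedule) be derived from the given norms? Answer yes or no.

Yes

Premise 6, F(~reject_amendment), is equivalent to O(reject_amendment).
Premise 4 is O(reject_amendment → notify_directive); since O(reject_amendment), deontic closure gives O(notify_directive).
Premise 5, O(escrow_directive → ~notify_directive), contraposes to O(notify_directive → ~escrow_directive); with O(notify_directive) we get O(~escrow_directive).
Premise 9 is O(declare_conflict → escrow_directive); contrapositively O(~escrow_directive → ~declare_conflict). Since O(~escrow_directive) holds, K gives O(~declare_conflict).
Premise 1, O(encrypt_prescription → declare_conflict), contraposes to O(~declare_conflict → ~encrypt_prescription); with O(~declare_conflict) we get O(~encrypt_prescription).
Premise 11, O(inspect_schedule → encrypt_prescription), contraposes to O(~encrypt_prescription → ~inspect_schedule); with O(~encrypt_prescription) we get O(~inspect_schedule).
Premises 2, 3, 7, 8, 10 do not contribute to this derivation.
So O(~inspect_schedule) holds, i.e. F(inspect_schedule). The claim follows.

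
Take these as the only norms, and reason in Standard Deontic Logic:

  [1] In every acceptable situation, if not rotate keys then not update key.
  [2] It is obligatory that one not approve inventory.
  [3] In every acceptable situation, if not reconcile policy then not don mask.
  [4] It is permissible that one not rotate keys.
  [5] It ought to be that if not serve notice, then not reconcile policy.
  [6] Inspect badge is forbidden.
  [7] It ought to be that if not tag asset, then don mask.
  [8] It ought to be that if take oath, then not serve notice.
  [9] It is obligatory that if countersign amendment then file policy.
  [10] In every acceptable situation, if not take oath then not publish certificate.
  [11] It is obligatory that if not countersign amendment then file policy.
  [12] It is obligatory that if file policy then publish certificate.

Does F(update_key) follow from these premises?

Premise 1 is O(¬rotate_keys → ¬update_key), but O(¬rotate_keys) is not derivable from the premises (the permission P(¬rotate_keys) asserts only ¬O(rotate_keys), not O(¬rotate_keys)), so it does not yield O(¬update_key).
No other premise forces O(¬update_key). An ideal world satisfying every premise can still have update_key true, so F(update_key) is not derivable.

No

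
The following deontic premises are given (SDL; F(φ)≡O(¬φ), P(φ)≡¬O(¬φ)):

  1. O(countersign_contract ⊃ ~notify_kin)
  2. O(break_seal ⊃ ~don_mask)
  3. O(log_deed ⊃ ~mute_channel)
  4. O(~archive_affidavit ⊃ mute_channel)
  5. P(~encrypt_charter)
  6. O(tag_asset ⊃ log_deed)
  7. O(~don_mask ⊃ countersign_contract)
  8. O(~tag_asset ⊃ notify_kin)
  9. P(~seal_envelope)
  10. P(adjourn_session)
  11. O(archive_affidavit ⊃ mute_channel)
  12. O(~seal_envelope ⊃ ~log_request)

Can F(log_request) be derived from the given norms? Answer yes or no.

No

Premise 12 is O(~seal_envelope ⊃ ~log_request), but O(~seal_envelope) is not derivable from the premises (the permission P(~seal_envelope) asserts only ~O(seal_envelope), not O(~seal_envelope)), so it does not yield O(~log_request).
No other premise forces O(~log_request). An ideal world satisfying every premise can still have log_request true, so F(log_request) is not derivable.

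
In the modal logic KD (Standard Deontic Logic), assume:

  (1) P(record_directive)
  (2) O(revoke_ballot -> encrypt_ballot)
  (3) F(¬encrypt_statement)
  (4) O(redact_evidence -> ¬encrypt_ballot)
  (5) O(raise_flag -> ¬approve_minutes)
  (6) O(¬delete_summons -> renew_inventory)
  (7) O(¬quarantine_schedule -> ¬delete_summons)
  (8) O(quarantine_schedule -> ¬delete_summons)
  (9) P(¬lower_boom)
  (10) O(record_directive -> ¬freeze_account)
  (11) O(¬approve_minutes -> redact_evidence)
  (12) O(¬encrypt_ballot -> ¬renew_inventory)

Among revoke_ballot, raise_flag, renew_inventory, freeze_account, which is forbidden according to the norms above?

raise_flag

Premises 8 and 7 are O(quarantine_schedule -> ¬delete_summons) and O(¬quarantine_schedule -> ¬delete_summons); every ideal world satisfies quarantine_schedule or ¬quarantine_schedule, so in either case ¬delete_summons holds — hence O(¬delete_summons).
Premise 6 is O(¬delete_summons -> renew_inventory); since O(¬delete_summons), deontic closure gives O(renew_inventory).
Premise 12, O(¬encrypt_ballot -> ¬renew_inventory), contraposes to O(renew_inventory -> encrypt_ballot); with O(renew_inventory) we get O(encrypt_ballot).
The contrapositive of premise 4 (O(redact_evidence -> ¬encrypt_ballot)) is O(encrypt_ballot -> ¬redact_evidence), and O(encrypt_ballot) is already established, so O(¬redact_evidence).
Premise 11 is O(¬approve_minutes -> redact_evidence); contrapositively O(¬redact_evidence -> approve_minutes). Since O(¬redact_evidence) holds, K gives O(approve_minutes).
Premise 5, O(raise_flag -> ¬approve_minutes), contraposes to O(approve_minutes -> ¬raise_flag); with O(approve_minutes) we get O(¬raise_flag).
So O(¬raise_flag) holds, i.e. raise_flag is forbidden. None of the other listed options is forbidden under the premises.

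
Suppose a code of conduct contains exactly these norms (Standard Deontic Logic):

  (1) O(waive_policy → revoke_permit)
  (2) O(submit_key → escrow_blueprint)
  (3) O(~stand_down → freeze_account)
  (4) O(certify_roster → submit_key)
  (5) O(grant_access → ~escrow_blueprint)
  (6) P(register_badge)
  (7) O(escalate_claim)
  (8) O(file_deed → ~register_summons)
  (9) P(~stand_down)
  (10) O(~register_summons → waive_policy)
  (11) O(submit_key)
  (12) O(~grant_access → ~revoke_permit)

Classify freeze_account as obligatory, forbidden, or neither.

Premise 3 is O(~stand_down → freeze_account), but O(~stand_down) is not derivable from the premises (the permission P(~stand_down) asserts only ~O(stand_down), not O(~stand_down)), so it does not yield O(freeze_account).
No premise or chain of K-axiom applications forces O(freeze_account), and none forces O(~freeze_account). So freeze_account is neither obligatory nor forbidden under these norms.

Neither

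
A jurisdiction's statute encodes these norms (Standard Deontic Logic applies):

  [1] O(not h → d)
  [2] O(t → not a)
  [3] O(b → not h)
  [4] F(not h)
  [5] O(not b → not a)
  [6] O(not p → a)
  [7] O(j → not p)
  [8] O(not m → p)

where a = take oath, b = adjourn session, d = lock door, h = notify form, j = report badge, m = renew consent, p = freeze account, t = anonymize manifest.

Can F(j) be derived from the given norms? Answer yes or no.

Yes

F(not h) at premise 4 means O(h).
Premise 3, O(b → not h), contraposes to O(h → not b); with O(h) we get O(not b).
From O(not b) and premise 5, O(not b → not a), we obtain O(not a).
The contrapositive of premise 6 (O(not p → a)) is O(not a → p), and O(not a) is already established, so O(p).
Premise 7 is O(j → not p); contrapositively O(p → not j). Since O(p) holds, K gives O(not j).
Premises 1, 2, 8 do not contribute to this derivation.
So O(not j) holds, i.e. F(j). The claim follows.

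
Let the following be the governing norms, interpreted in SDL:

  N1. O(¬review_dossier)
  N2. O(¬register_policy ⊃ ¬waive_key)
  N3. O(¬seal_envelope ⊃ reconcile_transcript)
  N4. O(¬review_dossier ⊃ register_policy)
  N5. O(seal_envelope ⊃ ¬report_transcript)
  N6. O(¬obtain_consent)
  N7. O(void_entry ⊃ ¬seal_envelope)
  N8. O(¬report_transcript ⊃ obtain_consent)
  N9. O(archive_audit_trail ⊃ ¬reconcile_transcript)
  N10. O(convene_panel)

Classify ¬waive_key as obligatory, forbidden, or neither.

Neither

Premise 2 is O(¬register_policy ⊃ ¬waive_key), but O(¬register_policy) is not derivable from the premises, so it does not yield O(¬waive_key).
No premise or chain of K-axiom applications forces O(¬waive_key), and none forces O(waive_key). So ¬waive_key is neither obligatory nor forbidden under these norms.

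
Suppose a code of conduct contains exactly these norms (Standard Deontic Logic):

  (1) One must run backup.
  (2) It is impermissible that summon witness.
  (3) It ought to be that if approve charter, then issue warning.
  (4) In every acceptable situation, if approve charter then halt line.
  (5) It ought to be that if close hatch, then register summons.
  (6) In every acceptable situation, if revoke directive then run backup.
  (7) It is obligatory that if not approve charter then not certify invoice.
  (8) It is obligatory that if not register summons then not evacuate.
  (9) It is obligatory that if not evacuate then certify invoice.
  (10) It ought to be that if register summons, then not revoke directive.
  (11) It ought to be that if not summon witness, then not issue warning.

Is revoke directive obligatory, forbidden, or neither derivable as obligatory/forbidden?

Premise 2 is F(summon_witness), i.e. O(¬summon_witness).
From O(¬summon_witness) and premise 11, O(¬summon_witness → ¬issue_warning), we obtain O(¬issue_warning).
Premise 3 is O(approve_charter → issue_warning); contrapositively O(¬issue_warning → ¬approve_charter). Since O(¬issue_warning) holds, K gives O(¬approve_charter).
Premise 7 is O(¬approve_charter → ¬certify_invoice); since O(¬approve_charter), deontic closure gives O(¬certify_invoice).
Premise 9, O(¬evacuate → certify_invoice), contraposes to O(¬certify_invoice → evacuate); with O(¬certify_invoice) we get O(evacuate).
The contrapositive of premise 8 (O(¬register_summons → ¬evacuate)) is O(evacuate → register_summons), and O(evacuate) is already established, so O(register_summons).
Applying K to premise 10 (O(register_summons → ¬revoke_directive)) and O(register_summons) yields O(¬revoke_directive).
Premises 1, 4, 5, 6 do not contribute to this derivation.
Thus O(¬revoke_directive), which is F(revoke_directive): revoke_directive is forbidden.

Forbidden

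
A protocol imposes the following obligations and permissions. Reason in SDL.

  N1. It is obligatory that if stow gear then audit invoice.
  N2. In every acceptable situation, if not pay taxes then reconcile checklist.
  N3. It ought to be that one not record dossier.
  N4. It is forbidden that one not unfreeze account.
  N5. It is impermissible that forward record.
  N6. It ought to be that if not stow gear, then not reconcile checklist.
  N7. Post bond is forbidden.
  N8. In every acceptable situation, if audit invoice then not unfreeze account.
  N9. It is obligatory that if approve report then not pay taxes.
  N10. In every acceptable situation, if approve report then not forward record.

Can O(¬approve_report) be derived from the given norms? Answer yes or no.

Premise 4, F(¬unfreeze_account), is equivalent to O(unfreeze_account).
Premise 8 is O(audit_invoice → ¬unfreeze_account); contrapositively O(unfreeze_account → ¬audit_invoice). Since O(unfreeze_account) holds, K gives O(¬audit_invoice).
The contrapositive of premise 1 (O(stow_gear → audit_invoice)) is O(¬audit_invoice → ¬stow_gear), and O(¬audit_invoice) is already established, so O(¬stow_gear).
Premise 6 is O(¬stow_gear → ¬reconcile_checklist); since O(¬stow_gear), deontic closure gives O(¬reconcile_checklist).
The contrapositive of premise 2 (O(¬pay_taxes → reconcile_checklist)) is O(¬reconcile_checklist → pay_taxes), and O(¬reconcile_checklist) is already established, so O(pay_taxes).
Premise 9, O(approve_report → ¬pay_taxes), contraposes to O(pay_taxes → ¬approve_report); with O(pay_taxes) we get O(¬approve_report).
Premises 3, 5, 7, 10 do not contribute to this derivation.
So O(¬approve_report) follows.

Yes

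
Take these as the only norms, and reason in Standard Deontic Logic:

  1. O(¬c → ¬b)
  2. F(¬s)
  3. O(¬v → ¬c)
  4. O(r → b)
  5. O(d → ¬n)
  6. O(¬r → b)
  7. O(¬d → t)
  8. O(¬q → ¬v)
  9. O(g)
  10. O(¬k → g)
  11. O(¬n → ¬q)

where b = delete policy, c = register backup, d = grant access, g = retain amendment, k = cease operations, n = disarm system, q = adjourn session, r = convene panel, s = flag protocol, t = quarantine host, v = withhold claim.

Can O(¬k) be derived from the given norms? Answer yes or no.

No

Premise 10 is O(¬k → g); even if O(g) held, inferring O(¬k) would be affirming the consequent — invalid.
No other premise forces O(¬k). An ideal world satisfying every premise can still have ¬k false, so O(¬k) is not derivable.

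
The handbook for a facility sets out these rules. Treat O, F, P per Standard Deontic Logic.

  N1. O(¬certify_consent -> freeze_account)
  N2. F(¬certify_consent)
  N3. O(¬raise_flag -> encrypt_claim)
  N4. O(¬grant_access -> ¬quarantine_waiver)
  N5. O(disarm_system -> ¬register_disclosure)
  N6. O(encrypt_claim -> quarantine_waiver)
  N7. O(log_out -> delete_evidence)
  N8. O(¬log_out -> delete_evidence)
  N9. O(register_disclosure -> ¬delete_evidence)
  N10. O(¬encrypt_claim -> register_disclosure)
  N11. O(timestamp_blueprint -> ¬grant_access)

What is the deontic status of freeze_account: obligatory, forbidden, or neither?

Neither

Premise 1 is O(¬certify_consent -> freeze_account), but O(¬certify_consent) is not derivable from the premises, so it does not yield O(freeze_account).
No premise or chain of K-axiom applications forces O(freeze_account), and none forces O(¬freeze_account). So freeze_account is neither obligatory nor forbidden under these norms.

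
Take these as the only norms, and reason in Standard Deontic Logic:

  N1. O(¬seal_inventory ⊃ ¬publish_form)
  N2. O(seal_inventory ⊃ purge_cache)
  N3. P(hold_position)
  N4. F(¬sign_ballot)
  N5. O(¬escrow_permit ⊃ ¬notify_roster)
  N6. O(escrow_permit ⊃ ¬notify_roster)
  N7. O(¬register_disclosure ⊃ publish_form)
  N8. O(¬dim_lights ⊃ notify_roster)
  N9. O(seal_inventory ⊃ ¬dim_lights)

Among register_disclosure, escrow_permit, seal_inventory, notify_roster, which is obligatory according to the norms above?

By case analysis on escrow_permit: premise 6 gives O(escrow_permit ⊃ ¬notify_roster) and premise 5 gives O(¬escrow_permit ⊃ ¬notify_roster), so O(¬notify_roster) either way.
The contrapositive of premise 8 (O(¬dim_lights ⊃ notify_roster)) is O(¬notify_roster ⊃ dim_lights), and O(¬notify_roster) is already established, so O(dim_lights).
Premise 9, O(seal_inventory ⊃ ¬dim_lights), contraposes to O(dim_lights ⊃ ¬seal_inventory); with O(dim_lights) we get O(¬seal_inventory).
With premise 1, O(¬seal_inventory ⊃ ¬publish_form), the K-axiom yields O(¬publish_form).
The contrapositive of premise 7 (O(¬register_disclosure ⊃ publish_form)) is O(¬publish_form ⊃ register_disclosure), and O(¬publish_form) is already established, so O(register_disclosure).
So O(register_disclosure) holds — register_disclosure is obligatory. None of the other listed options is made obligatory by any chain of premises.

register_disclosure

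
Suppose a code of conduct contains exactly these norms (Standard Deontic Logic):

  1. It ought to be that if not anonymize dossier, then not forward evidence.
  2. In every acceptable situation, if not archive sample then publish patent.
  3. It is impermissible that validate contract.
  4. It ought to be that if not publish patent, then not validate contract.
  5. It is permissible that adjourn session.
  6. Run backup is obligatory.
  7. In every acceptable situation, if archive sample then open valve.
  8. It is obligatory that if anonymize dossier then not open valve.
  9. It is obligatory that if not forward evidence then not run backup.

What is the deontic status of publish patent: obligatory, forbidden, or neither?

Premise 6 gives O(run_backup).
Premise 9, O(¬forward_evidence → ¬run_backup), contraposes to O(run_backup → forward_evidence); with O(run_backup) we get O(forward_evidence).
Premise 1, O(¬anonymize_dossier → ¬forward_evidence), contraposes to O(forward_evidence → anonymize_dossier); with O(forward_evidence) we get O(anonymize_dossier).
With premise 8, O(anonymize_dossier → ¬open_valve), the K-axiom yields O(¬open_valve).
Premise 7, O(archive_sample → open_valve), contraposes to O(¬open_valve → ¬archive_sample); with O(¬open_valve) we get O(¬archive_sample).
Applying K to premise 2 (O(¬archive_sample → publish_patent)) and O(¬archive_sample) yields O(publish_patent).
Premises 3, 4, 5 do not contribute to this derivation.
Hence publish_patent is obligatory.

Obligatory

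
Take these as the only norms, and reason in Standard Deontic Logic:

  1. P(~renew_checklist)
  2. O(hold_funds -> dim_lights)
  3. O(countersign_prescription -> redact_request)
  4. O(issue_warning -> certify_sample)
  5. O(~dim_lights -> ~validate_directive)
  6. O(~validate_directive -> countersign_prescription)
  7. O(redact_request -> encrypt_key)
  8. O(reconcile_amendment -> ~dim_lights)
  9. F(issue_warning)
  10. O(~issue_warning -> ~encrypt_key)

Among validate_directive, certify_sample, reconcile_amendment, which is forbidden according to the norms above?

F(issue_warning) at premise 9 means O(~issue_warning).
From O(~issue_warning) and premise 10, O(~issue_warning -> ~encrypt_key), we obtain O(~encrypt_key).
Premise 7 is O(redact_request -> encrypt_key); contrapositively O(~encrypt_key -> ~redact_request). Since O(~encrypt_key) holds, K gives O(~redact_request).
Premise 3, O(countersign_prescription -> redact_request), contraposes to O(~redact_request -> ~countersign_prescription); with O(~redact_request) we get O(~countersign_prescription).
The contrapositive of premise 6 (O(~validate_directive -> countersign_prescription)) is O(~countersign_prescription -> validate_directive), and O(~countersign_prescription) is already established, so O(validate_directive).
Premise 5 is O(~dim_lights -> ~validate_directive); contrapositively O(validate_directive -> dim_lights). Since O(validate_directive) holds, K gives O(dim_lights).
Premise 8, O(reconcile_amendment -> ~dim_lights), contraposes to O(dim_lights -> ~reconcile_amendment); with O(dim_lights) we get O(~reconcile_amendment).
So O(~reconcile_amendment) holds, i.e. reconcile_amendment is forbidden. None of the other listed options is forbidden under the premises.

reconcile_amendment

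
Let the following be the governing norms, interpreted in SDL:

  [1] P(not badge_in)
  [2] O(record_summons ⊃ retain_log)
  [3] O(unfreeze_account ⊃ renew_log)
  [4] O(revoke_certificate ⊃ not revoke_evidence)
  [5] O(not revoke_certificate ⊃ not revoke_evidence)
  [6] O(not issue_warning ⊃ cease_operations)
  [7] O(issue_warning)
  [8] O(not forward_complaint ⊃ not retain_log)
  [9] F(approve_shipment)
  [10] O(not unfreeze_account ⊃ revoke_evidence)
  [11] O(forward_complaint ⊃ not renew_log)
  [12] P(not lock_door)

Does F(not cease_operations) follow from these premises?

Premise 6 is O(not issue_warning ⊃ cease_operations), but O(not issue_warning) is not derivable from the premises, so it does not yield O(cease_operations).
No other premise forces O(cease_operations). An ideal world satisfying every premise can still have not cease_operations true, so F(not cease_operations) is not derivable.

No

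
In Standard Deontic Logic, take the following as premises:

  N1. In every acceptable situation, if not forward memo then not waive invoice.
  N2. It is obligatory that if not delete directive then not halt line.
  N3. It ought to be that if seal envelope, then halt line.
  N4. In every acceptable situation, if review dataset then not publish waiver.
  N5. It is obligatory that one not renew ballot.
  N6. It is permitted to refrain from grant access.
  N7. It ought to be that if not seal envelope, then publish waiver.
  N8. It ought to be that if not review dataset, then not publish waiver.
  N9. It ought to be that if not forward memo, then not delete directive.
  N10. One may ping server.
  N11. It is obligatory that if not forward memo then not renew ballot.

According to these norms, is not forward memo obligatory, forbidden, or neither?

Forbidden

By case analysis on review_dataset: premise 4 gives O(review_dataset → ¬publish_waiver) and premise 8 gives O(¬review_dataset → ¬publish_waiver), so O(¬publish_waiver) either way.
Premise 7 is O(¬seal_envelope → publish_waiver); contrapositively O(¬publish_waiver → seal_envelope). Since O(¬publish_waiver) holds, K gives O(seal_envelope).
Premise 3 is O(seal_envelope → halt_line); since O(seal_envelope), deontic closure gives O(halt_line).
Premise 2 is O(¬delete_directive → ¬halt_line); contrapositively O(halt_line → delete_directive). Since O(halt_line) holds, K gives O(delete_directive).
The contrapositive of premise 9 (O(¬forward_memo → ¬delete_directive)) is O(delete_directive → forward_memo), and O(delete_directive) is already established, so O(forward_memo).
Premises 1, 5, 6, 10, 11 do not contribute to this derivation.
Thus O(forward_memo), which is F(¬forward_memo): ¬forward_memo is forbidden.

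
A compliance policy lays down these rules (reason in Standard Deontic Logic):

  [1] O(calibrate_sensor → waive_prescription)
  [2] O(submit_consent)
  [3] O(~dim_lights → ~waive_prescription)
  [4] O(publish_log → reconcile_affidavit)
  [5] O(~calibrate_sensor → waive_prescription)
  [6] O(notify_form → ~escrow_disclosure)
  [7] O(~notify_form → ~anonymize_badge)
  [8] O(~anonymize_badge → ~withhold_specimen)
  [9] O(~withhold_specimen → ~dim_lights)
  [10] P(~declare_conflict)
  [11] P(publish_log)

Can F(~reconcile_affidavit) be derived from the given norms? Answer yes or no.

Premise 4 is O(publish_log → reconcile_affidavit), but O(publish_log) is not derivable from the premises (the permission P(publish_log) asserts only ~O(~publish_log), not O(publish_log)), so it does not yield O(reconcile_affidavit).
No other premise forces O(reconcile_affidavit). An ideal world satisfying every premise can still have ~reconcile_affidavit true, so F(~reconcile_affidavit) is not derivable.

No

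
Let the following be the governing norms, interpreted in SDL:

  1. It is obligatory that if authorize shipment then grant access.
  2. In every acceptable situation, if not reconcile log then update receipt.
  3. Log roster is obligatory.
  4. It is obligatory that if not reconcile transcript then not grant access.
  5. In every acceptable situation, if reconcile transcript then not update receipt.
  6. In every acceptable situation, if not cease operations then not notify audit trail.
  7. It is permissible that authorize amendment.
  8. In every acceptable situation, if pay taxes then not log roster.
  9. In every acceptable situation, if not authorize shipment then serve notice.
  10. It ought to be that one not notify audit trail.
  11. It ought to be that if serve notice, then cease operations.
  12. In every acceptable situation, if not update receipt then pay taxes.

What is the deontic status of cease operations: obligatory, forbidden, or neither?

From premise 3 we have O(log_roster).
The contrapositive of premise 8 (O(pay_taxes → ¬log_roster)) is O(log_roster → ¬pay_taxes), and O(log_roster) is already established, so O(¬pay_taxes).
Premise 12 is O(¬update_receipt → pay_taxes); contrapositively O(¬pay_taxes → update_receipt). Since O(¬pay_taxes) holds, K gives O(update_receipt).
Premise 5 is O(reconcile_transcript → ¬update_receipt); contrapositively O(update_receipt → ¬reconcile_transcript). Since O(update_receipt) holds, K gives O(¬reconcile_transcript).
Applying K to premise 4 (O(¬reconcile_transcript → ¬grant_access)) and O(¬reconcile_transcript) yields O(¬grant_access).
The contrapositive of premise 1 (O(authorize_shipment → grant_access)) is O(¬grant_access → ¬authorize_shipment), and O(¬grant_access) is already established, so O(¬authorize_shipment).
With premise 9, O(¬authorize_shipment → serve_notice), the K-axiom yields O(serve_notice).
With premise 11, O(serve_notice → cease_operations), the K-axiom yields O(cease_operations).
Premises 2, 6, 7, 10 do not contribute to this derivation.
Hence cease_operations is obligatory.

Obligatory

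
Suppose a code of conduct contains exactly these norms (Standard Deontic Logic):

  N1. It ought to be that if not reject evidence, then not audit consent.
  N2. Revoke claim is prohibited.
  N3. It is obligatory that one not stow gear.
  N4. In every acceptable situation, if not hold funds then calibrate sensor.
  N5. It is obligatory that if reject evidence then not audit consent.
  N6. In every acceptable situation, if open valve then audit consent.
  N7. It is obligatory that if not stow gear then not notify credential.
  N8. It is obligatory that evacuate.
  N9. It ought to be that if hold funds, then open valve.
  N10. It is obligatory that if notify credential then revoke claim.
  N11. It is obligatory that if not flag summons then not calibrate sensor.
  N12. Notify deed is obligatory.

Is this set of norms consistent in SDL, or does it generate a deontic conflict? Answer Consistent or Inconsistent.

Consistent

Premise 10 is O(notify_credential → revoke_claim), but O(notify_credential) is not derivable from the premises, so it does not yield O(revoke_claim).
So O(revoke_claim) is not derivable, and the apparent clash with O(¬revoke_claim) does not arise.
A world satisfying every obligation exists (e.g. audit_consent=false, calibrate_sensor=true, evacuate=true, flag_summons=true, hold_funds=false, notify_credential=false, notify_deed=true, open_valve=false, reject_evidence=false, revoke_claim=false, stow_gear=false); no atom is both obligatory and forbidden, so the set is consistent.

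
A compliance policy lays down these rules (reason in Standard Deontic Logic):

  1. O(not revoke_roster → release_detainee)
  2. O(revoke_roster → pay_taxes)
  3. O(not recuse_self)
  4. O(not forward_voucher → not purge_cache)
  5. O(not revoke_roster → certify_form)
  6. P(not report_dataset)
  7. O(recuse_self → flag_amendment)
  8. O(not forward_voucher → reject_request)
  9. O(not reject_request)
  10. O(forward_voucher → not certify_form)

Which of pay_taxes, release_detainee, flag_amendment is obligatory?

pay_taxes

Premise 9 states O(not reject_request) outright.
Premise 8, O(not forward_voucher → reject_request), contraposes to O(not reject_request → forward_voucher); with O(not reject_request) we get O(forward_voucher).
With premise 10, O(forward_voucher → not certify_form), the K-axiom yields O(not certify_form).
The contrapositive of premise 5 (O(not revoke_roster → certify_form)) is O(not certify_form → revoke_roster), and O(not certify_form) is already established, so O(revoke_roster).
Premise 2 is O(revoke_roster → pay_taxes); since O(revoke_roster), deontic closure gives O(pay_taxes).
So O(pay_taxes) holds — pay_taxes is obligatory. None of the other listed options is made obligatory by any chain of premises.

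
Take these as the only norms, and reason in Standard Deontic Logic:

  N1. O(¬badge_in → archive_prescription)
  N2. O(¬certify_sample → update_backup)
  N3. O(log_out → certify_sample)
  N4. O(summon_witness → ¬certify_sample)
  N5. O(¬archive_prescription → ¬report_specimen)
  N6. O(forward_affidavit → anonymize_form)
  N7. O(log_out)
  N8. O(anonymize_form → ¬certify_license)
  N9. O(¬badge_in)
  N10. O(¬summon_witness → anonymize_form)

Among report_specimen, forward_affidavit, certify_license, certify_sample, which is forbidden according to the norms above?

Premise 7 states O(log_out) outright.
Premise 3 is O(log_out → certify_sample); since O(log_out), deontic closure gives O(certify_sample).
Premise 4, O(summon_witness → ¬certify_sample), contraposes to O(certify_sample → ¬summon_witness); with O(certify_sample) we get O(¬summon_witness).
With premise 10, O(¬summon_witness → anonymize_form), the K-axiom yields O(anonymize_form).
Applying K to premise 8 (O(anonymize_form → ¬certify_license)) and O(anonymize_form) yields O(¬certify_license).
So O(¬certify_license) holds, i.e. certify_license is forbidden. None of the other listed options is forbidden under the premises.

certify_license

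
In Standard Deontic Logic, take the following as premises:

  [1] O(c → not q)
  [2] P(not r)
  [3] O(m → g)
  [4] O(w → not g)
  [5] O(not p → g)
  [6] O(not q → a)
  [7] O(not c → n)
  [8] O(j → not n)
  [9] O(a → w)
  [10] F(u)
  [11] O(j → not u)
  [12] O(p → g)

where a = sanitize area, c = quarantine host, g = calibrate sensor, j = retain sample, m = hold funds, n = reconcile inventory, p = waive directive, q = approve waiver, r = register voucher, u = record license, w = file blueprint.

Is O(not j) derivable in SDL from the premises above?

Premises 12 and 5 cover both cases: O(p → g) and O(not p → g). Since p ∨ not p is a tautology, O(g) follows.
The contrapositive of premise 4 (O(w → not g)) is O(g → not w), and O(g) is already established, so O(not w).
The contrapositive of premise 9 (O(a → w)) is O(not w → not a), and O(not w) is already established, so O(not a).
Premise 6 is O(not q → a); contrapositively O(not a → q). Since O(not a) holds, K gives O(q).
The contrapositive of premise 1 (O(c → not q)) is O(q → not c), and O(q) is already established, so O(not c).
Applying K to premise 7 (O(not c → n)) and O(not c) yields O(n).
Premise 8, O(j → not n), contraposes to O(n → not j); with O(n) we get O(not j).
Premises 2, 3, 10, 11 do not contribute to this derivation.
So O(not j) follows.

Yes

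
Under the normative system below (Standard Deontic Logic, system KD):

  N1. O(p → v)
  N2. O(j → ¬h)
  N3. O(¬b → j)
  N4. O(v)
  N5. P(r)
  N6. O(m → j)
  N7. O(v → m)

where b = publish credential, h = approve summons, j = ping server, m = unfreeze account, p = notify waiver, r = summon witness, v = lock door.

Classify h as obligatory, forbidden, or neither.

Forbidden

From premise 4 we have O(v).
Applying K to premise 7 (O(v → m)) and O(v) yields O(m).
Premise 6 is O(m → j); since O(m), deontic closure gives O(j).
From O(j) and premise 2, O(j → ¬h), we obtain O(¬h).
Premises 1, 3, 5 do not contribute to this derivation.
Thus O(¬h), which is F(h): h is forbidden.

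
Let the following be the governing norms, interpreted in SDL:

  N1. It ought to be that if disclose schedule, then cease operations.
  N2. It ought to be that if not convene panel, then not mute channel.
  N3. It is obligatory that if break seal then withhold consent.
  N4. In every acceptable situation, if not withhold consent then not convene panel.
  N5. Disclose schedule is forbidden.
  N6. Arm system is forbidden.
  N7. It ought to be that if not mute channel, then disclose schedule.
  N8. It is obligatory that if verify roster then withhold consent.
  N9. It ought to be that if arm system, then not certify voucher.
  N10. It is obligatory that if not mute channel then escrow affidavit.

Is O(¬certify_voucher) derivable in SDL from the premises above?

Premise 9 is O(arm_system → ¬certify_voucher), but O(arm_system) is not derivable from the premises, so it does not yield O(¬certify_voucher).
No other premise forces O(¬certify_voucher). An ideal world satisfying every premise can still have ¬certify_voucher false, so O(¬certify_voucher) is not derivable.

No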